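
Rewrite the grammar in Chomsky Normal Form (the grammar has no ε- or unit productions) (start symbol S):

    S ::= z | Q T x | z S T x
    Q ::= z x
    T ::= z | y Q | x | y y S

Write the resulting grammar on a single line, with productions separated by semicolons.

S ::= z | Q Y1 | X2 Y2; Q ::= X2 X1; T ::= z | X3 Q | x | X3 Y4; X1 ::= x; X2 ::= z; X3 ::= y; Y1 ::= T X1; Y2 ::= S Y3; Y3 ::= T X1; Y4 ::= X3 S

Introduce a nonterminal for each terminal appearing in a rule of length ≥ 2: X1 → x, X2 → z, X3 → y.
Binarize each right-hand side of length ≥ 3 by chaining fresh nonterminals (Y1, Y2, …): affected rules were S → Q T X1; S → X2 S T X1; T → X3 X3 S.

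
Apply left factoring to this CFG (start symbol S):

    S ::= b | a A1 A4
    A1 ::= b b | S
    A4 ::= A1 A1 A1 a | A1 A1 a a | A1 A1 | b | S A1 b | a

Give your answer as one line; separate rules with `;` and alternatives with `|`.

A4 has alternatives sharing prefix 'A1 A1': factor to A4 → A1 A1 A4' with A4' → A1 a | a a | ε.

S ::= b | a A1 A4; A1 ::= b b | S; A4 ::= b | S A1 b | a | A1 A1 A4'; A4' ::= A1 a | a a | ε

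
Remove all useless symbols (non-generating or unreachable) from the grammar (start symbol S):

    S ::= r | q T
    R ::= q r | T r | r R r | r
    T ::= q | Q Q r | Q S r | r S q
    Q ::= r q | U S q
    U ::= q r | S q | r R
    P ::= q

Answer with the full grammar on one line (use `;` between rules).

Generating nonterminals: {P, Q, R, S, T, U}.
Reachable from S after that: {Q, R, S, T, U}.
Removed useless symbols: {P} and every production mentioning them.

S ::= r | q T; R ::= q r | T r | r R r | r; T ::= q | Q Q r | Q S r | r S q; Q ::= r q | U S q; U ::= q r | S q | r R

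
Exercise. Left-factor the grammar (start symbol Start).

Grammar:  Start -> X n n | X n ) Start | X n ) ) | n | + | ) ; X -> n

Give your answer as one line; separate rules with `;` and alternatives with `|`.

Start -> n | + | ) | X n Start1; X -> n; Start1 -> n | ) Start11; Start11 -> Start | )

Start has alternatives sharing prefix 'X n': factor to Start → X n Start1 with Start1 → n | ) Start | ) ).
Start1 has alternatives sharing prefix ')': factor to Start1 → ) Start11 with Start11 → Start | ).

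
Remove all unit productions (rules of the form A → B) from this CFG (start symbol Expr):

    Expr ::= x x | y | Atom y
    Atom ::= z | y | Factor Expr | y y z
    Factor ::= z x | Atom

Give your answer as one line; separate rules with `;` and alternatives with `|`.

Unit pairs: Factor ⇒* {Atom}.
For every A with A ⇒* B via unit rules, add B's non-unit alternatives to A; then delete every rule of the form X → Y.

Expr ::= x x | y | Atom y; Atom ::= z | y | Factor Expr | y y z; Factor ::= z | y | Factor Expr | y y z | z x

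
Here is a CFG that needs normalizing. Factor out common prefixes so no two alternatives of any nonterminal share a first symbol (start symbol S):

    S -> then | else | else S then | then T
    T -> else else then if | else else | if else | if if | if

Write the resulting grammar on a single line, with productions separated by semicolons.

S has alternatives sharing prefix 'then': factor to S → then S' with S' → ε | T.
S has alternatives sharing prefix 'else': factor to S → else S'' with S'' → ε | S then.
T has alternatives sharing prefix 'if': factor to T → if T' with T' → else | if | ε.
T has alternatives sharing prefix 'else else': factor to T → else else T'' with T'' → then if | ε.

S -> then S' | else S''; T -> if T' | else else T''; S' -> eps | T; S'' -> eps | S then; T' -> else | if | eps; T'' -> then if | eps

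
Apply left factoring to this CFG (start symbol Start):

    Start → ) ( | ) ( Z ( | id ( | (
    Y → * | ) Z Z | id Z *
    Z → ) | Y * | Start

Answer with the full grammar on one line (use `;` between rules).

Start has alternatives sharing prefix ') (': factor to Start → ) ( Start1 with Start1 → ε | Z (.

Start → id ( | ( | ) ( Start1; Y → * | ) Z Z | id Z *; Z → ) | Y * | Start; Start1 → ε | Z (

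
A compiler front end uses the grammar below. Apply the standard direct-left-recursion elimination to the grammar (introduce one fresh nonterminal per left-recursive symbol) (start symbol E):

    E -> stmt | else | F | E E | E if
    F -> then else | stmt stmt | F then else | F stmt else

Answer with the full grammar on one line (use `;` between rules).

E, F are directly left-recursive.
For E: α = {E, if}, β = {stmt, else, F}. Rewrite as E → β E' and E' → α E' | ε.
For F: α = {then else, stmt else}, β = {then else, stmt stmt}. Rewrite as F → β F' and F' → α F' | ε.

E -> stmt E' | else E' | F E'; F -> then else F' | stmt stmt F'; E' -> E E' | if E' | eps; F' -> then else F' | stmt else F' | eps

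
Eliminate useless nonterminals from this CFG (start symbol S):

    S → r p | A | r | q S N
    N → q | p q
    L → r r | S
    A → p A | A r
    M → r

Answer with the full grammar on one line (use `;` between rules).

Generating nonterminals: {L, M, N, S}.
Reachable from S after that: {N, S}.
Removed useless symbols: {A, L, M} and every production mentioning them.

S → r p | r | q S N; N → q | p q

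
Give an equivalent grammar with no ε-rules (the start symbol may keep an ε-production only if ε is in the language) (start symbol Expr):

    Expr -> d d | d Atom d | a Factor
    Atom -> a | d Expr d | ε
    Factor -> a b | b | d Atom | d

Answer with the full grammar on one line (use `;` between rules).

The nullable symbols are {Atom}.
ε ∉ L(G), so no ε-production is kept.
Expand every rule over subsets of its nullable positions: Factor → d Atom gives d Atom | d.

Expr -> d d | d Atom d | a Factor; Atom -> a | d Expr d; Factor -> a b | b | d Atom | d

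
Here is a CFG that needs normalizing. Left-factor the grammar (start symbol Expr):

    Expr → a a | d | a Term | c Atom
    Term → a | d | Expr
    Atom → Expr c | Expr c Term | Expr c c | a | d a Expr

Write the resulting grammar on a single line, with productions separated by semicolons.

Expr → d | c Atom | a Expr1; Term → a | d | Expr; Atom → a | d a Expr | Expr c Atom1; Expr1 → a | Term; Atom1 → ε | Term | c

Expr has alternatives sharing prefix 'a': factor to Expr → a Expr1 with Expr1 → a | Term.
Atom has alternatives sharing prefix 'Expr c': factor to Atom → Expr c Atom1 with Atom1 → ε | Term | c.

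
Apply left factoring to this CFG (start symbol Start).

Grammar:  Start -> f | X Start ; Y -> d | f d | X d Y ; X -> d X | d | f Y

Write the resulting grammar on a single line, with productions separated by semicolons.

Start -> f | X Start; Y -> d | f d | X d Y; X -> f Y | d X1; X1 -> X | ε

X has alternatives sharing prefix 'd': factor to X → d X1 with X1 → X | ε.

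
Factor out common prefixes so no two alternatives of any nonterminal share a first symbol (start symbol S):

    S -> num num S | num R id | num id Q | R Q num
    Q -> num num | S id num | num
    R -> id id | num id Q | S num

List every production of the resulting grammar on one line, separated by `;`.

S has alternatives sharing prefix 'num': factor to S → num S' with S' → num S | R id | id Q.
Q has alternatives sharing prefix 'num': factor to Q → num Q' with Q' → num | ε.

S -> R Q num | num S'; Q -> S id num | num Q'; R -> id id | num id Q | S num; S' -> num S | R id | id Q; Q' -> num | eps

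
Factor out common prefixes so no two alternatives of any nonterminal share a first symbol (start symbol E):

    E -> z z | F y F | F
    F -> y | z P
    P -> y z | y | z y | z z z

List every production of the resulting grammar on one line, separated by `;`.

E -> z z | F E'; F -> y | z P; P -> y P' | z P''; E' -> y F | eps; P' -> z | eps; P'' -> y | z z

E has alternatives sharing prefix 'F': factor to E → F E' with E' → y F | ε.
P has alternatives sharing prefix 'y': factor to P → y P' with P' → z | ε.
P has alternatives sharing prefix 'z': factor to P → z P'' with P'' → y | z z.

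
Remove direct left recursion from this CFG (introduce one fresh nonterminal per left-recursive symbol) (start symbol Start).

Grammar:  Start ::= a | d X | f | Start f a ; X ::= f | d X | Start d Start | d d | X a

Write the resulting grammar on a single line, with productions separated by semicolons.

Start ::= a Start1 | d X Start1 | f Start1; X ::= f X1 | d X X1 | Start d Start X1 | d d X1; Start1 ::= f a Start1 | ε; X1 ::= a X1 | ε

Directly left-recursive nonterminals: Start, X.
For Start: α = {f a}, β = {a, d X, f}. Rewrite as Start → β Start1 and Start1 → α Start1 | ε.
For X: α = {a}, β = {f, d X, Start d Start, d d}. Rewrite as X → β X1 and X1 → α X1 | ε.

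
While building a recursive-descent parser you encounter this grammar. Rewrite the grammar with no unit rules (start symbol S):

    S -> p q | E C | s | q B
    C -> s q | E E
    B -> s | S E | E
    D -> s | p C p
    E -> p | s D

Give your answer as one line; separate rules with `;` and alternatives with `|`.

S -> p q | E C | s | q B; C -> s q | E E; B -> s | S E | p | s D; D -> s | p C p; E -> p | s D

Unit pairs: B ⇒* {E}.
For each unit pair (A, B), copy every non-unit production of B to A, then drop all unit productions.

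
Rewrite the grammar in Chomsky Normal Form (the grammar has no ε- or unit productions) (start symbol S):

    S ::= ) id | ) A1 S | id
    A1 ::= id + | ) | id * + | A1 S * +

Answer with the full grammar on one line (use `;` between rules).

Introduce a nonterminal for each terminal appearing in a rule of length ≥ 2: X1 → ), X2 → id, X3 → +, X4 → *.
Binarize each right-hand side of length ≥ 3 by chaining fresh nonterminals (Y1, Y2, …): affected rules were S → X1 A1 S; A1 → X2 X4 X3; A1 → A1 S X4 X3.

S ::= X1 X2 | X1 Y1 | id; A1 ::= X2 X3 | ) | X2 Y2 | A1 Y3; X1 ::= ); X2 ::= id; X3 ::= +; X4 ::= *; Y1 ::= A1 S; Y2 ::= X4 X3; Y3 ::= S Y4; Y4 ::= X4 X3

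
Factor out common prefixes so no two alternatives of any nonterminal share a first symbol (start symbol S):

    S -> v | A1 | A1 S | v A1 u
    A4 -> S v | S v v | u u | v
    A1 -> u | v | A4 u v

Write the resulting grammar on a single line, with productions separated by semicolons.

S has alternatives sharing prefix 'v': factor to S → v S' with S' → ε | A1 u.
S has alternatives sharing prefix 'A1': factor to S → A1 S'' with S'' → ε | S.
A4 has alternatives sharing prefix 'S v': factor to A4 → S v A4' with A4' → ε | v.

S -> v S' | A1 S''; A4 -> u u | v | S v A4'; A1 -> u | v | A4 u v; S' -> ε | A1 u; S'' -> ε | S; A4' -> ε | v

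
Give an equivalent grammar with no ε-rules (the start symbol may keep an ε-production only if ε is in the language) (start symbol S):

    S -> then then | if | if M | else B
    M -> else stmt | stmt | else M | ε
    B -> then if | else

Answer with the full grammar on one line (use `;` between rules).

The nullable symbols are {M}.
ε ∉ L(G), so no ε-production is kept.
Add the nullable-subset variants: M → else M gives else M | else.

S -> then then | if | if M | else B; M -> else stmt | stmt | else M | else; B -> then if | else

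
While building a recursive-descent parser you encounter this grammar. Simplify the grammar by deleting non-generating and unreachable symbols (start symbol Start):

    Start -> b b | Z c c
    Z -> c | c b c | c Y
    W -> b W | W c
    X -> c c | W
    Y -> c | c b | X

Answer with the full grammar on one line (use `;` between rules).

Generating nonterminals: {Start, X, Y, Z}.
Reachable from Start after that: {Start, X, Y, Z}.
Removed useless symbols: {W} and every production mentioning them.

Start -> b b | Z c c; Z -> c | c b c | c Y; X -> c c; Y -> c | c b | X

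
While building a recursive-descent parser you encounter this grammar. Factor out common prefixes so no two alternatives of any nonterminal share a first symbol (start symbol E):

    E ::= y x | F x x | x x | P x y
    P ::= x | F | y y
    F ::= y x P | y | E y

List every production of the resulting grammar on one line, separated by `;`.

F has alternatives sharing prefix 'y': factor to F → y F' with F' → x P | ε.

E ::= y x | F x x | x x | P x y; P ::= x | F | y y; F ::= E y | y F'; F' ::= x P | ε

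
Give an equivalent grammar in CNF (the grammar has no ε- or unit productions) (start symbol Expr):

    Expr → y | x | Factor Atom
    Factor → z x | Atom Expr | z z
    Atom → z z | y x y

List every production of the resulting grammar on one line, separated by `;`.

Expr → y | x | Factor Atom; Factor → X1 X2 | Atom Expr | X1 X1; Atom → X1 X1 | X3 Y1; X1 → z; X2 → x; X3 → y; Y1 → X2 X3

Introduce a nonterminal for each terminal appearing in a rule of length ≥ 2: X1 → z, X2 → x, X3 → y.
Binarize each right-hand side of length ≥ 3 by chaining fresh nonterminals (Y1, Y2, …): affected rules were Atom → X3 X2 X3.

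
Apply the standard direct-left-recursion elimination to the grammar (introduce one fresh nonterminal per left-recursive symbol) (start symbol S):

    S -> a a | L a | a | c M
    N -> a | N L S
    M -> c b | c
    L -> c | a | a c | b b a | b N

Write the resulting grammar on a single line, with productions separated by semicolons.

S -> a a | L a | a | c M; N -> a N'; M -> c b | c; L -> c | a | a c | b b a | b N; N' -> L S N' | ε

Directly left-recursive nonterminal: N.
For N: α = {L S}, β = {a}. Rewrite as N → β N' and N' → α N' | ε.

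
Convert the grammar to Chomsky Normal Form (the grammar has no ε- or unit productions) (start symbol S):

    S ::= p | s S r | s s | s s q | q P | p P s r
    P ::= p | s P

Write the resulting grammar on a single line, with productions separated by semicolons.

Introduce a nonterminal for each terminal appearing in a rule of length ≥ 2: X1 → s, X2 → r, X3 → q, X4 → p.
Binarize each right-hand side of length ≥ 3 by chaining fresh nonterminals (Y1, Y2, …): affected rules were S → X1 S X2; S → X1 X1 X3; S → X4 P X1 X2.

S ::= p | X1 Y1 | X1 X1 | X1 Y2 | X3 P | X4 Y3; P ::= p | X1 P; X1 ::= s; X2 ::= r; X3 ::= q; X4 ::= p; Y1 ::= S X2; Y2 ::= X1 X3; Y3 ::= P Y4; Y4 ::= X1 X2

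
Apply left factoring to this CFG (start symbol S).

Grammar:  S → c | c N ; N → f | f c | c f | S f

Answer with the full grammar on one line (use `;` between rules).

S → c S'; N → c f | S f | f N'; S' → ε | N; N' → ε | c

S has alternatives sharing prefix 'c': factor to S → c S' with S' → ε | N.
N has alternatives sharing prefix 'f': factor to N → f N' with N' → ε | c.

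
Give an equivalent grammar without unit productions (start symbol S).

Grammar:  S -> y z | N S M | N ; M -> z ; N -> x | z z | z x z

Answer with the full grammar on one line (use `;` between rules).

S -> y z | N S M | x | z z | z x z; M -> z; N -> x | z z | z x z

Unit pairs: S ⇒* {N}.
For every A with A ⇒* B via unit rules, add B's non-unit alternatives to A; then delete every rule of the form X → Y.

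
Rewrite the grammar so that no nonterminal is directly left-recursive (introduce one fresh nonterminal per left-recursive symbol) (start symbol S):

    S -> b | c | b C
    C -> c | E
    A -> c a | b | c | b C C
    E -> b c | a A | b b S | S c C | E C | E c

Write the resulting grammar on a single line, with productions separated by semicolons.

Directly left-recursive nonterminal: E.
For E: α = {C, c}, β = {b c, a A, b b S, S c C}. Rewrite as E → β E' and E' → α E' | ε.

S -> b | c | b C; C -> c | E; A -> c a | b | c | b C C; E -> b c E' | a A E' | b b S E' | S c C E'; E' -> C E' | c E' | ε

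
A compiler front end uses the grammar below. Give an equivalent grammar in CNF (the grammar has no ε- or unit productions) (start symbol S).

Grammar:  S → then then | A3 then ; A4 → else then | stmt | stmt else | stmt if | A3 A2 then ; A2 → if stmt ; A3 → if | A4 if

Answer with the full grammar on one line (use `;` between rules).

S → X1 X1 | A3 X1; A4 → X2 X1 | stmt | X3 X2 | X3 X4 | A3 Y1; A2 → X4 X3; A3 → if | A4 X4; X1 → then; X2 → else; X3 → stmt; X4 → if; Y1 → A2 X1

Introduce a nonterminal for each terminal appearing in a rule of length ≥ 2: X1 → then, X2 → else, X3 → stmt, X4 → if.
Binarize each right-hand side of length ≥ 3 by chaining fresh nonterminals (Y1, Y2, …): affected rules were A4 → A3 A2 X1.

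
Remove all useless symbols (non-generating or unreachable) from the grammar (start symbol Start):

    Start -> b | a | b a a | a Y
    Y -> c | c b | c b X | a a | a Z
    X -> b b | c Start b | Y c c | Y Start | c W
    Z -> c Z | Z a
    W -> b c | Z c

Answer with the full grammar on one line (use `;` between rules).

Generating nonterminals: {Start, W, X, Y}.
Reachable from Start after that: {Start, W, X, Y}.
Removed useless symbols: {Z} and every production mentioning them.

Start -> b | a | b a a | a Y; Y -> c | c b | c b X | a a; X -> b b | c Start b | Y c c | Y Start | c W; W -> b c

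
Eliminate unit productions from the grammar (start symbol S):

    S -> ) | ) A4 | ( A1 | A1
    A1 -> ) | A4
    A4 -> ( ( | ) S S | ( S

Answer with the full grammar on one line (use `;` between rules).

S -> ( ( | ) S S | ( S | ) | ) A4 | ( A1; A1 -> ( ( | ) S S | ( S | ); A4 -> ( ( | ) S S | ( S

Unit pairs: A1 ⇒* {A4}; S ⇒* {A1, A4}.
Replace each nonterminal's rules with the union of the non-unit rules of every nonterminal it unit-derives.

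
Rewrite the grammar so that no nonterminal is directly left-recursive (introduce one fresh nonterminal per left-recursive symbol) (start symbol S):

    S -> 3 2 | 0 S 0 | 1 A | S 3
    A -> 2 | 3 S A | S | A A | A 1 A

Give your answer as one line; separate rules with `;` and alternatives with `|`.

Left recursion appears on S, A.
For S: α = {3}, β = {3 2, 0 S 0, 1 A}. Rewrite as S → β S' and S' → α S' | ε.
For A: α = {A, 1 A}, β = {2, 3 S A, S}. Rewrite as A → β A' and A' → α A' | ε.

S -> 3 2 S' | 0 S 0 S' | 1 A S'; A -> 2 A' | 3 S A A' | S A'; S' -> 3 S' | ε; A' -> A A' | 1 A A' | ε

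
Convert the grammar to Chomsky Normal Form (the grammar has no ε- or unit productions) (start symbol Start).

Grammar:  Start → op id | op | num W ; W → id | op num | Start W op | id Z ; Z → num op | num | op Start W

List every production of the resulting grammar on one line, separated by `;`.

Start → X1 X2 | op | X3 W; W → id | X1 X3 | Start Y1 | X2 Z; Z → X3 X1 | num | X1 Y2; X1 → op; X2 → id; X3 → num; Y1 → W X1; Y2 → Start W

Introduce a nonterminal for each terminal appearing in a rule of length ≥ 2: X1 → op, X2 → id, X3 → num.
Binarize each right-hand side of length ≥ 3 by chaining fresh nonterminals (Y1, Y2, …): affected rules were W → Start W X1; Z → X1 Start W.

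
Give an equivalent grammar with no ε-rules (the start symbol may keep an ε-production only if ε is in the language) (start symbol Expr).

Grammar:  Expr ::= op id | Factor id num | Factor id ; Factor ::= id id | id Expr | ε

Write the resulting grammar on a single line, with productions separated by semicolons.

Nullable nonterminals: {Factor}.
ε ∉ L(G), so no ε-production is kept.
Add the nullable-subset variants: Expr → Factor id num gives Factor id num | id num. Expr → Factor id gives Factor id | id.

Expr ::= op id | Factor id num | id num | Factor id | id; Factor ::= id id | id Expr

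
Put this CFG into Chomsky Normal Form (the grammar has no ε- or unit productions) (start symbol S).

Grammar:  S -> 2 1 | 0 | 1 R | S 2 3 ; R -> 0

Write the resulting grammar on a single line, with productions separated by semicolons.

S -> X1 X2 | 0 | X2 R | S Y1; R -> 0; X1 -> 2; X2 -> 1; X3 -> 3; Y1 -> X1 X3

Introduce a nonterminal for each terminal appearing in a rule of length ≥ 2: X1 → 2, X2 → 1, X3 → 3.
Binarize each right-hand side of length ≥ 3 by chaining fresh nonterminals (Y1, Y2, …): affected rules were S → S X1 X3.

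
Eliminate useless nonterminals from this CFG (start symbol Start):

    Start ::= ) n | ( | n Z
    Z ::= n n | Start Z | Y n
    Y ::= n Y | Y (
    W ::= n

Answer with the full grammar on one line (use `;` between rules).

Start ::= ) n | ( | n Z; Z ::= n n | Start Z

Generating nonterminals: {Start, W, Z}.
Reachable from Start after that: {Start, Z}.
Removed useless symbols: {W, Y} and every production mentioning them.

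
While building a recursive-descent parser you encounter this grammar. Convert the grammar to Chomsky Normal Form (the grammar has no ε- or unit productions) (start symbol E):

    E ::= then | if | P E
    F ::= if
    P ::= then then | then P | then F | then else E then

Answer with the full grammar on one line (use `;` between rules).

Introduce a nonterminal for each terminal appearing in a rule of length ≥ 2: X1 → then, X2 → else.
Binarize each right-hand side of length ≥ 3 by chaining fresh nonterminals (Y1, Y2, …): affected rules were P → X1 X2 E X1.

E ::= then | if | P E; F ::= if; P ::= X1 X1 | X1 P | X1 F | X1 Y1; X1 ::= then; X2 ::= else; Y1 ::= X2 Y2; Y2 ::= E X1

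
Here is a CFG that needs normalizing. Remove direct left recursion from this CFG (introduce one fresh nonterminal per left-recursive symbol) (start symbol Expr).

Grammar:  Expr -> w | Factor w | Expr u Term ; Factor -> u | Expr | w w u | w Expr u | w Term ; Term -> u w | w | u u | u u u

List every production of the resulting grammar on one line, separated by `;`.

Left recursion appears on Expr.
For Expr: α = {u Term}, β = {w, Factor w}. Rewrite as Expr → β Expr1 and Expr1 → α Expr1 | ε.

Expr -> w Expr1 | Factor w Expr1; Factor -> u | Expr | w w u | w Expr u | w Term; Term -> u w | w | u u | u u u; Expr1 -> u Term Expr1 | ε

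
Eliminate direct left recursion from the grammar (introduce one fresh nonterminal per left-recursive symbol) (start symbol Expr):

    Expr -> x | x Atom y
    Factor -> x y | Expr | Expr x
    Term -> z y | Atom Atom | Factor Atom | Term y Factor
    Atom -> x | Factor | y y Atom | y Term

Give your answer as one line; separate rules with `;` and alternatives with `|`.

Expr -> x | x Atom y; Factor -> x y | Expr | Expr x; Term -> z y Term1 | Atom Atom Term1 | Factor Atom Term1; Atom -> x | Factor | y y Atom | y Term; Term1 -> y Factor Term1 | ε

Left recursion appears on Term.
For Term: α = {y Factor}, β = {z y, Atom Atom, Factor Atom}. Rewrite as Term → β Term1 and Term1 → α Term1 | ε.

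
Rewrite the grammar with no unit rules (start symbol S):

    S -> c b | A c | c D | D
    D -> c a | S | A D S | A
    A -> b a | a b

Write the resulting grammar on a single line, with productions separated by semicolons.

S -> c a | A D S | c b | A c | c D | b a | a b; D -> c b | A c | c D | c a | A D S | b a | a b; A -> b a | a b

Unit pairs: D ⇒* {A, S}; S ⇒* {A, D}.
For each unit pair (A, B), copy every non-unit production of B to A, then drop all unit productions.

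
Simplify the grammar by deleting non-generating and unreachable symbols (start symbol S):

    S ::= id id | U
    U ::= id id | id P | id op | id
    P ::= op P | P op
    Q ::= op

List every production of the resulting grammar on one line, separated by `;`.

S ::= id id | U; U ::= id id | id op | id

Generating nonterminals: {Q, S, U}.
Reachable from S after that: {S, U}.
Removed useless symbols: {P, Q} and every production mentioning them.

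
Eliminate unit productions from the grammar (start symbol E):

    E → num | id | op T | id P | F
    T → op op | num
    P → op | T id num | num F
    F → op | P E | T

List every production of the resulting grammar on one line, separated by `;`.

E → num | id | op T | id P | op | P E | op op; T → op op | num; P → op | T id num | num F; F → op | P E | op op | num

Unit pairs: E ⇒* {F, T}; F ⇒* {T}.
For each unit pair (A, B), copy every non-unit production of B to A, then drop all unit productions.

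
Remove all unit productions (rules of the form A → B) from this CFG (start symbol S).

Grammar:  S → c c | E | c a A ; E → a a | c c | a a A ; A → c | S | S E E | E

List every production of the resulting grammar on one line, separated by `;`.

Unit pairs: A ⇒* {E, S}; S ⇒* {E}.
For each unit pair (A, B), copy every non-unit production of B to A, then drop all unit productions.

S → a a | c c | a a A | c a A; E → a a | c c | a a A; A → a a | c c | a a A | c a A | c | S E E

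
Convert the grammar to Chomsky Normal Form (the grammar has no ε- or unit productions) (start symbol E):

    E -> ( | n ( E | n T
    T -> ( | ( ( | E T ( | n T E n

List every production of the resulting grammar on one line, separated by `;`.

E -> ( | X1 Y1 | X1 T; T -> ( | X2 X2 | E Y2 | X1 Y3; X1 -> n; X2 -> (; Y1 -> X2 E; Y2 -> T X2; Y3 -> T Y4; Y4 -> E X1

Introduce a nonterminal for each terminal appearing in a rule of length ≥ 2: X1 → n, X2 → (.
Binarize each right-hand side of length ≥ 3 by chaining fresh nonterminals (Y1, Y2, …): affected rules were E → X1 X2 E; T → E T X2; T → X1 T E X1.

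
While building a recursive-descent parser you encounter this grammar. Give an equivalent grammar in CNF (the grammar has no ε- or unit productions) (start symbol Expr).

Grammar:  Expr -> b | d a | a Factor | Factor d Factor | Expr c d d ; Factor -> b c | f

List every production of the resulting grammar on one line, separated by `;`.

Introduce a nonterminal for each terminal appearing in a rule of length ≥ 2: X1 → d, X2 → a, X3 → c, X4 → b.
Binarize each right-hand side of length ≥ 3 by chaining fresh nonterminals (Y1, Y2, …): affected rules were Expr → Factor X1 Factor; Expr → Expr X3 X1 X1.

Expr -> b | X1 X2 | X2 Factor | Factor Y1 | Expr Y2; Factor -> X4 X3 | f; X1 -> d; X2 -> a; X3 -> c; X4 -> b; Y1 -> X1 Factor; Y2 -> X3 Y3; Y3 -> X1 X1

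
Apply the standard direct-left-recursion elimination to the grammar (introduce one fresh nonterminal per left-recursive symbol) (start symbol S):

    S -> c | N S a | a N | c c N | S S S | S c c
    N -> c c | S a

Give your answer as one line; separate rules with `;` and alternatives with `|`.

S -> c S' | N S a S' | a N S' | c c N S'; N -> c c | S a; S' -> S S S' | c c S' | ε

Left recursion appears on S.
For S: α = {S S, c c}, β = {c, N S a, a N, c c N}. Rewrite as S → β S' and S' → α S' | ε.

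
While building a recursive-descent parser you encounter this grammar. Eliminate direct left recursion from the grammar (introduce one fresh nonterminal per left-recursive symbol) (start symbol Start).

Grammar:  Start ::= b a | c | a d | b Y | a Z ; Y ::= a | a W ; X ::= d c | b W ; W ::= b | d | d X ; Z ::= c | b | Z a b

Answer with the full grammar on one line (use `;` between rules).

Start ::= b a | c | a d | b Y | a Z; Y ::= a | a W; X ::= d c | b W; W ::= b | d | d X; Z ::= c Z1 | b Z1; Z1 ::= a b Z1 | eps

Z is directly left-recursive.
For Z: α = {a b}, β = {c, b}. Rewrite as Z → β Z1 and Z1 → α Z1 | ε.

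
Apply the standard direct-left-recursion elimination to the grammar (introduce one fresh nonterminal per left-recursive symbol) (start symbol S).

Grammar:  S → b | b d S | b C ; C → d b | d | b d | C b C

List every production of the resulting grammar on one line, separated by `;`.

S → b | b d S | b C; C → d b C' | d C' | b d C'; C' → b C C' | ε

C is directly left-recursive.
For C: α = {b C}, β = {d b, d, b d}. Rewrite as C → β C' and C' → α C' | ε.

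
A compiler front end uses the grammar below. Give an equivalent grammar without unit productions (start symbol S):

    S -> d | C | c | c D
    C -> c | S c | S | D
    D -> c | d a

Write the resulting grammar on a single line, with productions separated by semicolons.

Unit pairs: C ⇒* {D, S}; S ⇒* {C, D}.
For each unit pair (A, B), copy every non-unit production of B to A, then drop all unit productions.

S -> c | d a | S c | d | c D; C -> c | d a | S c | d | c D; D -> c | d a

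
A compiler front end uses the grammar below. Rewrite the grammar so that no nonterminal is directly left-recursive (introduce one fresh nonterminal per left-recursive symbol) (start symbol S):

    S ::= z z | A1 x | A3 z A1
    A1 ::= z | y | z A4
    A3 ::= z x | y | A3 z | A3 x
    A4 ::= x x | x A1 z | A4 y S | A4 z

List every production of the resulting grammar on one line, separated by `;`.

S ::= z z | A1 x | A3 z A1; A1 ::= z | y | z A4; A3 ::= z x A3' | y A3'; A4 ::= x x A4' | x A1 z A4'; A3' ::= z A3' | x A3' | ε; A4' ::= y S A4' | z A4' | ε

Directly left-recursive nonterminals: A3, A4.
For A3: α = {z, x}, β = {z x, y}. Rewrite as A3 → β A3' and A3' → α A3' | ε.
For A4: α = {y S, z}, β = {x x, x A1 z}. Rewrite as A4 → β A4' and A4' → α A4' | ε.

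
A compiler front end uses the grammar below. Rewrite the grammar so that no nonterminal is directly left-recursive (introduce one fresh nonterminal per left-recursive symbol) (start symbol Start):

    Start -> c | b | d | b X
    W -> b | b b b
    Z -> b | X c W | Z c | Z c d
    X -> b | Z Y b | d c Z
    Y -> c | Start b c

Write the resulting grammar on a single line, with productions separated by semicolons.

Start -> c | b | d | b X; W -> b | b b b; Z -> b Z1 | X c W Z1; X -> b | Z Y b | d c Z; Y -> c | Start b c; Z1 -> c Z1 | c d Z1 | ε

Z is directly left-recursive.
For Z: α = {c, c d}, β = {b, X c W}. Rewrite as Z → β Z1 and Z1 → α Z1 | ε.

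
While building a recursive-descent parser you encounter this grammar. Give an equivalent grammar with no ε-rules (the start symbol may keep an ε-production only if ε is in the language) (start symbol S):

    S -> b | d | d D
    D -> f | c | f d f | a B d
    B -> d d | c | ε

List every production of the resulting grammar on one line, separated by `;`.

S -> b | d | d D; D -> f | c | f d f | a B d | a d; B -> d d | c

The nullable symbols are {B}.
ε ∉ L(G), so no ε-production is kept.
Expand every rule over subsets of its nullable positions: D → a B d gives a B d | a d.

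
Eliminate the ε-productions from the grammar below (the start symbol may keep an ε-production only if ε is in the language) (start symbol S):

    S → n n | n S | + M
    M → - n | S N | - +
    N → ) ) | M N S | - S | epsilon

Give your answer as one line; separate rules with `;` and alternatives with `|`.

S → n n | n S | + M; M → - n | S N | S | - +; N → ) ) | M N S | M S | - S

The nullable symbols are {N}.
ε ∉ L(G), so no ε-production is kept.
Add the nullable-subset variants: M → S N gives S N | S. N → M N S gives M N S | M S.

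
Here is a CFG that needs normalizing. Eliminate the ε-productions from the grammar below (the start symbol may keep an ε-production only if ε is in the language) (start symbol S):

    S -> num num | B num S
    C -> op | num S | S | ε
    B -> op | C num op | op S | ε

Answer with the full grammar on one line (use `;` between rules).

S -> num num | B num S | num S; C -> op | num S | S; B -> op | C num op | num op | op S

Nullable set = {B, C}.
ε ∉ L(G), so no ε-production is kept.
Expand every rule over subsets of its nullable positions: S → B num S gives B num S | num S. B → C num op gives C num op | num op.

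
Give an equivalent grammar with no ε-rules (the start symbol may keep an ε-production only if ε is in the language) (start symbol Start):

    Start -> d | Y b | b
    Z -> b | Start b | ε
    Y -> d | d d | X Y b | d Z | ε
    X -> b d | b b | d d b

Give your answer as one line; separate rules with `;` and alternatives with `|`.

Start -> d | Y b | b; Z -> b | Start b; Y -> d | d d | X Y b | X b | d Z; X -> b d | b b | d d b

Nullable set = {Y, Z}.
ε ∉ L(G), so no ε-production is kept.
Expand every rule over subsets of its nullable positions: Start → Y b gives Y b | b. Y → X Y b gives X Y b | X b.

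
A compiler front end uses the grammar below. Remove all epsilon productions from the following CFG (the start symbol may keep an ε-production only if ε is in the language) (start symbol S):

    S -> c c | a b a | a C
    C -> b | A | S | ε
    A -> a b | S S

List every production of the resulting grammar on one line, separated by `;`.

Nullable set = {C}.
ε ∉ L(G), so no ε-production is kept.
Add the nullable-subset variants: S → a C gives a C | a.

S -> c c | a b a | a C | a; C -> b | A | S; A -> a b | S S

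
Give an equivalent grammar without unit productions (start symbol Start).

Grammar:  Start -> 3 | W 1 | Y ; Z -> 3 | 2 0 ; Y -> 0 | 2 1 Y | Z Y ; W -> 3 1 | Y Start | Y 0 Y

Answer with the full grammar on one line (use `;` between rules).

Start -> 3 | W 1 | 0 | 2 1 Y | Z Y; Z -> 3 | 2 0; Y -> 0 | 2 1 Y | Z Y; W -> 3 1 | Y Start | Y 0 Y

Unit pairs: Start ⇒* {Y}.
For every A with A ⇒* B via unit rules, add B's non-unit alternatives to A; then delete every rule of the form X → Y.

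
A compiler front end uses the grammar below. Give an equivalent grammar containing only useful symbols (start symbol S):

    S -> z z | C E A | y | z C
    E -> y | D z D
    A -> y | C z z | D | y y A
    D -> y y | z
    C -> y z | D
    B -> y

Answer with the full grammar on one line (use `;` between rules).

Generating nonterminals: {A, B, C, D, E, S}.
Reachable from S after that: {A, C, D, E, S}.
Removed useless symbols: {B} and every production mentioning them.

S -> z z | C E A | y | z C; E -> y | D z D; A -> y | C z z | D | y y A; D -> y y | z; C -> y z | D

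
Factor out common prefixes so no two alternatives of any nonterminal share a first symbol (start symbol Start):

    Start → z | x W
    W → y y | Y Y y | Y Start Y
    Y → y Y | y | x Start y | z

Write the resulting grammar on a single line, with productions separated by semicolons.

W has alternatives sharing prefix 'Y': factor to W → Y W1 with W1 → Y y | Start Y.
Y has alternatives sharing prefix 'y': factor to Y → y Y1 with Y1 → Y | ε.

Start → z | x W; W → y y | Y W1; Y → x Start y | z | y Y1; W1 → Y y | Start Y; Y1 → Y | ε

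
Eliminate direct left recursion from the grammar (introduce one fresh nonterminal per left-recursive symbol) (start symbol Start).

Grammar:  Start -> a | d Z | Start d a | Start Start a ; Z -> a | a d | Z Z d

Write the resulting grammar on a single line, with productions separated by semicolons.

Directly left-recursive nonterminals: Start, Z.
For Start: α = {d a, Start a}, β = {a, d Z}. Rewrite as Start → β Start1 and Start1 → α Start1 | ε.
For Z: α = {Z d}, β = {a, a d}. Rewrite as Z → β Z1 and Z1 → α Z1 | ε.

Start -> a Start1 | d Z Start1; Z -> a Z1 | a d Z1; Start1 -> d a Start1 | Start a Start1 | ε; Z1 -> Z d Z1 | ε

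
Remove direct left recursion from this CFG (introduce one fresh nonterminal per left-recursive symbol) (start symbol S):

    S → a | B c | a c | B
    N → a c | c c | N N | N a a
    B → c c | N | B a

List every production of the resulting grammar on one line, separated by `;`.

S → a | B c | a c | B; N → a c N' | c c N'; B → c c B' | N B'; N' → N N' | a a N' | eps; B' → a B' | eps

N, B are directly left-recursive.
For N: α = {N, a a}, β = {a c, c c}. Rewrite as N → β N' and N' → α N' | ε.
For B: α = {a}, β = {c c, N}. Rewrite as B → β B' and B' → α B' | ε.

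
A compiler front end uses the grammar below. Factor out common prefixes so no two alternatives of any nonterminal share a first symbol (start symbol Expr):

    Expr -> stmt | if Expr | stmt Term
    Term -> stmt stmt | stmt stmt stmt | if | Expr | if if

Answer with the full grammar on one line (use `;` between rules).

Expr -> if Expr | stmt Expr1; Term -> Expr | stmt stmt Term1 | if Term2; Expr1 -> eps | Term; Term1 -> eps | stmt; Term2 -> eps | if

Expr has alternatives sharing prefix 'stmt': factor to Expr → stmt Expr1 with Expr1 → ε | Term.
Term has alternatives sharing prefix 'stmt stmt': factor to Term → stmt stmt Term1 with Term1 → ε | stmt.
Term has alternatives sharing prefix 'if': factor to Term → if Term2 with Term2 → ε | if.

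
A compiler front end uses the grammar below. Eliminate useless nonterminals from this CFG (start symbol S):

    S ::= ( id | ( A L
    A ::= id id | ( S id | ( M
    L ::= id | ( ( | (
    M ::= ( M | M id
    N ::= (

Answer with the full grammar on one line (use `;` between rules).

Generating nonterminals: {A, L, N, S}.
Reachable from S after that: {A, L, S}.
Removed useless symbols: {M, N} and every production mentioning them.

S ::= ( id | ( A L; A ::= id id | ( S id; L ::= id | ( ( | (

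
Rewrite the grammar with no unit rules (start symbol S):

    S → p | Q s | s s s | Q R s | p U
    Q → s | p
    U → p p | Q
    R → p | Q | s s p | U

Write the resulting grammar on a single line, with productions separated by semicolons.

S → p | Q s | s s s | Q R s | p U; Q → s | p; U → p p | s | p; R → p p | s | p | s s p

Unit pairs: R ⇒* {Q, U}; U ⇒* {Q}.
For every A with A ⇒* B via unit rules, add B's non-unit alternatives to A; then delete every rule of the form X → Y.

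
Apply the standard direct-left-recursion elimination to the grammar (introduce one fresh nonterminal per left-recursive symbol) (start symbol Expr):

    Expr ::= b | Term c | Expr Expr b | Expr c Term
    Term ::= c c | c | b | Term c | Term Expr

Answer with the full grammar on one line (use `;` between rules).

Left recursion appears on Expr, Term.
For Expr: α = {Expr b, c Term}, β = {b, Term c}. Rewrite as Expr → β Expr1 and Expr1 → α Expr1 | ε.
For Term: α = {c, Expr}, β = {c c, c, b}. Rewrite as Term → β Term1 and Term1 → α Term1 | ε.

Expr ::= b Expr1 | Term c Expr1; Term ::= c c Term1 | c Term1 | b Term1; Expr1 ::= Expr b Expr1 | c Term Expr1 | ε; Term1 ::= c Term1 | Expr Term1 | ε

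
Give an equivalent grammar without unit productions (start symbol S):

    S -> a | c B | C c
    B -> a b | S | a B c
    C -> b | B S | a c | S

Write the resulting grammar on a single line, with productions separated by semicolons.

Unit pairs: B ⇒* {S}; C ⇒* {S}.
For every A with A ⇒* B via unit rules, add B's non-unit alternatives to A; then delete every rule of the form X → Y.

S -> a | c B | C c; B -> a b | a B c | a | c B | C c; C -> b | B S | a c | a | c B | C c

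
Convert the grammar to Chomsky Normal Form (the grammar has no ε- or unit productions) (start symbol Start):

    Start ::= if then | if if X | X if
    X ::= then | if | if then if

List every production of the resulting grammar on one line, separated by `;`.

Start ::= X1 X2 | X1 Y1 | X X1; X ::= then | if | X1 Y2; X1 ::= if; X2 ::= then; Y1 ::= X1 X; Y2 ::= X2 X1

Introduce a nonterminal for each terminal appearing in a rule of length ≥ 2: X1 → if, X2 → then.
Binarize each right-hand side of length ≥ 3 by chaining fresh nonterminals (Y1, Y2, …): affected rules were Start → X1 X1 X; X → X1 X2 X1.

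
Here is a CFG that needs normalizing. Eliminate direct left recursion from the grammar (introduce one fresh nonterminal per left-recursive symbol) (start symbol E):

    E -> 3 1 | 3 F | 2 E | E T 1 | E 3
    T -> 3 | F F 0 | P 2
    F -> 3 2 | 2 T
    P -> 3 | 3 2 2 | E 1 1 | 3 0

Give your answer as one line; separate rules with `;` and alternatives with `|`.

E is directly left-recursive.
For E: α = {T 1, 3}, β = {3 1, 3 F, 2 E}. Rewrite as E → β E' and E' → α E' | ε.

E -> 3 1 E' | 3 F E' | 2 E E'; T -> 3 | F F 0 | P 2; F -> 3 2 | 2 T; P -> 3 | 3 2 2 | E 1 1 | 3 0; E' -> T 1 E' | 3 E' | epsilon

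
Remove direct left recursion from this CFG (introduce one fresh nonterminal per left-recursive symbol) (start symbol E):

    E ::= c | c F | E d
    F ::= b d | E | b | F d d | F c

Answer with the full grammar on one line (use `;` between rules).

E ::= c E' | c F E'; F ::= b d F' | E F' | b F'; E' ::= d E' | ε; F' ::= d d F' | c F' | ε

E, F are directly left-recursive.
For E: α = {d}, β = {c, c F}. Rewrite as E → β E' and E' → α E' | ε.
For F: α = {d d, c}, β = {b d, E, b}. Rewrite as F → β F' and F' → α F' | ε.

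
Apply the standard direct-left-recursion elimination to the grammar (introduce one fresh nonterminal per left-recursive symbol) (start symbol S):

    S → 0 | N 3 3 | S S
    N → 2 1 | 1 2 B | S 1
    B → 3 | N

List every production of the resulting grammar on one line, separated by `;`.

S is directly left-recursive.
For S: α = {S}, β = {0, N 3 3}. Rewrite as S → β S' and S' → α S' | ε.

S → 0 S' | N 3 3 S'; N → 2 1 | 1 2 B | S 1; B → 3 | N; S' → S S' | ε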